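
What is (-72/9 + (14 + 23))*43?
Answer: 1247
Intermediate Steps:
(-72/9 + (14 + 23))*43 = (-72*⅑ + 37)*43 = (-8 + 37)*43 = 29*43 = 1247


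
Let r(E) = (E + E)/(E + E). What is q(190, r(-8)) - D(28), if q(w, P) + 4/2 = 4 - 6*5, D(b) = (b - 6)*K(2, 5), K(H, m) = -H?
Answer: 16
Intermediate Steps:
D(b) = 12 - 2*b (D(b) = (b - 6)*(-1*2) = (-6 + b)*(-2) = 12 - 2*b)
r(E) = 1 (r(E) = (2*E)/((2*E)) = (2*E)*(1/(2*E)) = 1)
q(w, P) = -28 (q(w, P) = -2 + (4 - 6*5) = -2 + (4 - 30) = -2 - 26 = -28)
q(190, r(-8)) - D(28) = -28 - (12 - 2*28) = -28 - (12 - 56) = -28 - 1*(-44) = -28 + 44 = 16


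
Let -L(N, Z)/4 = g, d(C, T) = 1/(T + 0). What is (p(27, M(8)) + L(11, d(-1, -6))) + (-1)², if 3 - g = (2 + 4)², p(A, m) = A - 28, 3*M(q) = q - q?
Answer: 132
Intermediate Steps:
M(q) = 0 (M(q) = (q - q)/3 = (⅓)*0 = 0)
p(A, m) = -28 + A
d(C, T) = 1/T
g = -33 (g = 3 - (2 + 4)² = 3 - 1*6² = 3 - 1*36 = 3 - 36 = -33)
L(N, Z) = 132 (L(N, Z) = -4*(-33) = 132)
(p(27, M(8)) + L(11, d(-1, -6))) + (-1)² = ((-28 + 27) + 132) + (-1)² = (-1 + 132) + 1 = 131 + 1 = 132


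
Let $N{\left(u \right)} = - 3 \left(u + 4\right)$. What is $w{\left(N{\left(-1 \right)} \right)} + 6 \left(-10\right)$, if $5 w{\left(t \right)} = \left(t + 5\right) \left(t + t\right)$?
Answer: $- \frac{228}{5} \approx -45.6$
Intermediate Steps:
$N{\left(u \right)} = -12 - 3 u$ ($N{\left(u \right)} = - 3 \left(4 + u\right) = -12 - 3 u$)
$w{\left(t \right)} = \frac{2 t \left(5 + t\right)}{5}$ ($w{\left(t \right)} = \frac{\left(t + 5\right) \left(t + t\right)}{5} = \frac{\left(5 + t\right) 2 t}{5} = \frac{2 t \left(5 + t\right)}{5}$)
$w{\left(N{\left(-1 \right)} \right)} + 6 \left(-10\right) = \frac{2 \left(-12 - -3\right) \left(5 - 9\right)}{5} + 6 \left(-10\right) = \frac{2 \left(-12 + 3\right) \left(5 + \left(-12 + 3\right)\right)}{5} - 60 = \frac{2}{5} \left(-9\right) \left(5 - 9\right) - 60 = \frac{2}{5} \left(-9\right) \left(-4\right) - 60 = \frac{72}{5} - 60 = - \frac{228}{5}$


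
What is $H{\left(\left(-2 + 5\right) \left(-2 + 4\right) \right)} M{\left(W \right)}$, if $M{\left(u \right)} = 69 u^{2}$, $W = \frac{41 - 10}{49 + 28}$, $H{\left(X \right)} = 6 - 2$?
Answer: $\frac{265236}{5929} \approx 44.735$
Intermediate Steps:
$H{\left(X \right)} = 4$ ($H{\left(X \right)} = 6 - 2 = 4$)
$W = \frac{31}{77} \approx 0.4026$
$H{\left(\left(-2 + 5\right) \left(-2 + 4\right) \right)} M{\left(W \right)} = 4 \cdot 69 \left(\frac{31}{77}\right)^{2} = 4 \cdot 69 \cdot \frac{961}{5929} = 4 \cdot \frac{66309}{5929} = \frac{265236}{5929}$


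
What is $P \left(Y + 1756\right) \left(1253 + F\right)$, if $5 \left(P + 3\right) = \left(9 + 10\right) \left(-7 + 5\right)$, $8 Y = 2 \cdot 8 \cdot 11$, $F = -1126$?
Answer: $- \frac{11967718}{5} \approx -2.3935 \cdot 10^{6}$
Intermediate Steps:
$Y = 22$ ($Y = \frac{2 \cdot 8 \cdot 11}{8} = \frac{16 \cdot 11}{8} = \frac{1}{8} \cdot 176 = 22$)
$P = - \frac{53}{5}$ ($P = -3 + \frac{\left(9 + 10\right) \left(-7 + 5\right)}{5} = -3 + \frac{19 \left(-2\right)}{5} = -3 + \frac{1}{5} \left(-38\right) = -3 - \frac{38}{5} = - \frac{53}{5} \approx -10.6$)
$P \left(Y + 1756\right) \left(1253 + F\right) = - \frac{53 \left(22 + 1756\right) \left(1253 - 1126\right)}{5} = - \frac{53 \cdot 1778 \cdot 127}{5} = \left(- \frac{53}{5}\right) 225806 = - \frac{11967718}{5}$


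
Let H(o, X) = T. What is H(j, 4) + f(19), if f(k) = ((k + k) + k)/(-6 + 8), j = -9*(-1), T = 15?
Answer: 87/2 ≈ 43.500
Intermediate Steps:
j = 9
H(o, X) = 15
f(k) = 3*k/2 (f(k) = (2*k + k)/2 = (3*k)*(½) = 3*k/2)
H(j, 4) + f(19) = 15 + (3/2)*19 = 15 + 57/2 = 87/2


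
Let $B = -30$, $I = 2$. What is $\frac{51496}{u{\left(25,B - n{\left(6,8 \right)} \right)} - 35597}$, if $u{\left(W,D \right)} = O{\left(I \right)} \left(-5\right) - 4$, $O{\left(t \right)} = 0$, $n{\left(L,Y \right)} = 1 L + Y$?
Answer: $- \frac{51496}{35601} \approx -1.4465$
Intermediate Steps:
$n{\left(L,Y \right)} = L + Y$
$u{\left(W,D \right)} = -4$ ($u{\left(W,D \right)} = 0 \left(-5\right) - 4 = 0 - 4 = -4$)
$\frac{51496}{u{\left(25,B - n{\left(6,8 \right)} \right)} - 35597} = \frac{51496}{-4 - 35597} = \frac{51496}{-35601} = 51496 \left(- \frac{1}{35601}\right) = - \frac{51496}{35601}$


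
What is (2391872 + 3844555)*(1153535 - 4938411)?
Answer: -23604102878052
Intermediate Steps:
(2391872 + 3844555)*(1153535 - 4938411) = 6236427*(-3784876) = -23604102878052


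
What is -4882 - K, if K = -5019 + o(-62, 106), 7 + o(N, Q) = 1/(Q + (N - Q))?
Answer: 8929/62 ≈ 144.02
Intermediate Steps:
o(N, Q) = -7 + 1/N (o(N, Q) = -7 + 1/(Q + (N - Q)) = -7 + 1/N)
K = -311613/62 (K = -5019 + (-7 + 1/(-62)) = -5019 + (-7 - 1/62) = -5019 - 435/62 = -311613/62 ≈ -5026.0)
-4882 - K = -4882 - 1*(-311613/62) = -4882 + 311613/62 = 8929/62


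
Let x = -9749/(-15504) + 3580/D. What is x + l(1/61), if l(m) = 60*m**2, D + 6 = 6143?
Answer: 1346335751/1096117296 ≈ 1.2283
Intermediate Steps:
D = 6137 (D = -6 + 6143 = 6137)
x = 357071/294576 (x = -9749/(-15504) + 3580/6137 = -9749*(-1/15504) + 3580*(1/6137) = 9749/15504 + 3580/6137 = 357071/294576 ≈ 1.2122)
x + l(1/61) = 357071/294576 + 60*(1/61)**2 = 357071/294576 + 60*(1/3721) = 357071/294576 + 60/3721 = 1346335751/1096117296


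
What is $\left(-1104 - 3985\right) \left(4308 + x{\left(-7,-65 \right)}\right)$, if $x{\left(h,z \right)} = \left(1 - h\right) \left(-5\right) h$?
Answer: $-23348332$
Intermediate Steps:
$x{\left(h,z \right)} = h \left(-5 + 5 h\right)$ ($x{\left(h,z \right)} = \left(-5 + 5 h\right) h = h \left(-5 + 5 h\right)$)
$\left(-1104 - 3985\right) \left(4308 + x{\left(-7,-65 \right)}\right) = \left(-1104 - 3985\right) \left(4308 + 5 \left(-7\right) \left(-1 - 7\right)\right) = - 5089 \left(4308 + 5 \left(-7\right) \left(-8\right)\right) = - 5089 \left(4308 + 280\right) = \left(-5089\right) 4588 = -23348332$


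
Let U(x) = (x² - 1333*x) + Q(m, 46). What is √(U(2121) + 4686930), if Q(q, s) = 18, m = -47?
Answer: 2*√1589574 ≈ 2521.6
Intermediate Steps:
U(x) = 18 + x² - 1333*x (U(x) = (x² - 1333*x) + 18 = 18 + x² - 1333*x)
√(U(2121) + 4686930) = √((18 + 2121² - 1333*2121) + 4686930) = √((18 + 4498641 - 2827293) + 4686930) = √(1671366 + 4686930) = √6358296 = 2*√1589574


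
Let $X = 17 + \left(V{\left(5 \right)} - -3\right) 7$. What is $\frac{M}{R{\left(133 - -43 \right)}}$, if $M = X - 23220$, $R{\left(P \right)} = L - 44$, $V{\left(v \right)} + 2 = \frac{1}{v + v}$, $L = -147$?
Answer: $\frac{231953}{1910} \approx 121.44$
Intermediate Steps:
$V{\left(v \right)} = -2 + \frac{1}{2 v}$ ($V{\left(v \right)} = -2 + \frac{1}{v + v} = -2 + \frac{1}{2 v}$)
$R{\left(P \right)} = -191$ ($R{\left(P \right)} = -147 - 44 = -191$)
$X = \frac{247}{10}$ ($X = 17 + \left(\left(-2 + \frac{1}{2 \cdot 5}\right) - -3\right) 7 = 17 + \left(\left(-2 + \frac{1}{2} \cdot \frac{1}{5}\right) + 3\right) 7 = 17 + \left(\left(-2 + \frac{1}{10}\right) + 3\right) 7 = 17 + \left(- \frac{19}{10} + 3\right) 7 = 17 + \frac{11}{10} \cdot 7 = 17 + \frac{77}{10} = \frac{247}{10} \approx 24.7$)
$M = - \frac{231953}{10}$ ($M = \frac{247}{10} - 23220 = - \frac{231953}{10} \approx -23195.0$)
$\frac{M}{R{\left(133 - -43 \right)}} = - \frac{231953}{10 \left(-191\right)} = \left(- \frac{231953}{10}\right) \left(- \frac{1}{191}\right) = \frac{231953}{1910}$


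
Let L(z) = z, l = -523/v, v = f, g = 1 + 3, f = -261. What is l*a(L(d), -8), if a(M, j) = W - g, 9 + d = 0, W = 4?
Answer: 0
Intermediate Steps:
g = 4
v = -261
d = -9 (d = -9 + 0 = -9)
l = 523/261 (l = -523/(-261) = -523*(-1/261) = 523/261 ≈ 2.0038)
a(M, j) = 0 (a(M, j) = 4 - 1*4 = 4 - 4 = 0)
l*a(L(d), -8) = (523/261)*0 = 0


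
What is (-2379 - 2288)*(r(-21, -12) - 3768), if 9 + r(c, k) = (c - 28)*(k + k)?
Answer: 12138867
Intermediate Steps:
r(c, k) = -9 + 2*k*(-28 + c) (r(c, k) = -9 + (c - 28)*(k + k) = -9 + (-28 + c)*(2*k) = -9 + 2*k*(-28 + c))
(-2379 - 2288)*(r(-21, -12) - 3768) = (-2379 - 2288)*((-9 - 56*(-12) + 2*(-21)*(-12)) - 3768) = -4667*((-9 + 672 + 504) - 3768) = -4667*(1167 - 3768) = -4667*(-2601) = 12138867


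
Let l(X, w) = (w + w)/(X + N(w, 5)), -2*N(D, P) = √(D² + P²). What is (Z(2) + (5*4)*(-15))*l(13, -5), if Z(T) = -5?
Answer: 79300/313 + 15250*√2/313 ≈ 322.26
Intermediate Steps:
N(D, P) = -√(D² + P²)/2
l(X, w) = 2*w/(X - √(25 + w²)/2) (l(X, w) = (w + w)/(X - √(w² + 5²)/2) = (2*w)/(X - √(w² + 25)/2) = (2*w)/(X - √(25 + w²)/2) = 2*w/(X - √(25 + w²)/2))
(Z(2) + (5*4)*(-15))*l(13, -5) = (-5 + (5*4)*(-15))*(4*(-5)/(-√(25 + (-5)²) + 2*13)) = (-5 + 20*(-15))*(4*(-5)/(-√(25 + 25) + 26)) = (-5 - 300)*(4*(-5)/(-√50 + 26)) = -1220*(-5)/(-5*√2 + 26) = -1220*(-5)/(26 - 5*√2) = -(-6100)/(26 - 5*√2) = 6100/(26 - 5*√2)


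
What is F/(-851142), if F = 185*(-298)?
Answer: 27565/425571 ≈ 0.064772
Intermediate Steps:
F = -55130
F/(-851142) = -55130/(-851142) = -55130*(-1/851142) = 27565/425571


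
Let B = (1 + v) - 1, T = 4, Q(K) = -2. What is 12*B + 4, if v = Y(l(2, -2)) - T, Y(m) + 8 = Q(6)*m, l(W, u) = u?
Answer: -92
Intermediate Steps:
Y(m) = -8 - 2*m
v = -8 (v = (-8 - 2*(-2)) - 1*4 = (-8 + 4) - 4 = -4 - 4 = -8)
B = -8 (B = (1 - 8) - 1 = -7 - 1 = -8)
12*B + 4 = 12*(-8) + 4 = -96 + 4 = -92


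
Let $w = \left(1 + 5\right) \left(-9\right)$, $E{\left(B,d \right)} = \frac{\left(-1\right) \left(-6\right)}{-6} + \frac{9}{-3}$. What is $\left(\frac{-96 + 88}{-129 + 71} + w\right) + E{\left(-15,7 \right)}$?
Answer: $- \frac{1678}{29} \approx -57.862$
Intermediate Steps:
$E{\left(B,d \right)} = -4$ ($E{\left(B,d \right)} = 6 \left(- \frac{1}{6}\right) + 9 \left(- \frac{1}{3}\right) = -1 - 3 = -4$)
$w = -54$ ($w = 6 \left(-9\right) = -54$)
$\left(\frac{-96 + 88}{-129 + 71} + w\right) + E{\left(-15,7 \right)} = \left(\frac{-96 + 88}{-129 + 71} - 54\right) - 4 = \left(- \frac{8}{-58} - 54\right) - 4 = \left(\left(-8\right) \left(- \frac{1}{58}\right) - 54\right) - 4 = \left(\frac{4}{29} - 54\right) - 4 = - \frac{1562}{29} - 4 = - \frac{1678}{29}$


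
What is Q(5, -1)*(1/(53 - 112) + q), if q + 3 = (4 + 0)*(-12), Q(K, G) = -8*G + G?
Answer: -21070/59 ≈ -357.12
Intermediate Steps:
Q(K, G) = -7*G
q = -51 (q = -3 + (4 + 0)*(-12) = -3 + 4*(-12) = -3 - 48 = -51)
Q(5, -1)*(1/(53 - 112) + q) = (-7*(-1))*(1/(53 - 112) - 51) = 7*(1/(-59) - 51) = 7*(-1/59 - 51) = 7*(-3010/59) = -21070/59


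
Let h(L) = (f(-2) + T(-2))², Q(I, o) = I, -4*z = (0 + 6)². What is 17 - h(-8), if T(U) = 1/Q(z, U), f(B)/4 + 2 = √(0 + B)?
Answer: -1360/81 + 584*I*√2/9 ≈ -16.79 + 91.767*I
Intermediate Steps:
z = -9 (z = -(0 + 6)²/4 = -¼*6² = -¼*36 = -9)
f(B) = -8 + 4*√B (f(B) = -8 + 4*√(0 + B) = -8 + 4*√B)
T(U) = -⅑ (T(U) = 1/(-9) = -⅑)
h(L) = (-73/9 + 4*I*√2)² (h(L) = ((-8 + 4*√(-2)) - ⅑)² = ((-8 + 4*(I*√2)) - ⅑)² = ((-8 + 4*I*√2) - ⅑)² = (-73/9 + 4*I*√2)²)
17 - h(-8) = 17 - (2737/81 - 584*I*√2/9) = 17 + (-2737/81 + 584*I*√2/9) = -1360/81 + 584*I*√2/9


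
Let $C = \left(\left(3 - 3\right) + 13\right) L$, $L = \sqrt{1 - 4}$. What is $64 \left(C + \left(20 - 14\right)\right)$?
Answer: $384 + 832 i \sqrt{3} \approx 384.0 + 1441.1 i$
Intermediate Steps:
$L = i \sqrt{3}$ ($L = \sqrt{-3} = i \sqrt{3} \approx 1.732 i$)
$C = 13 i \sqrt{3}$ ($C = \left(\left(3 - 3\right) + 13\right) i \sqrt{3} = \left(0 + 13\right) i \sqrt{3} = 13 i \sqrt{3} \approx 22.517 i$)
$64 \left(C + \left(20 - 14\right)\right) = 64 \left(13 i \sqrt{3} + \left(20 - 14\right)\right) = 64 \left(13 i \sqrt{3} + 6\right) = 64 \left(6 + 13 i \sqrt{3}\right) = 384 + 832 i \sqrt{3}$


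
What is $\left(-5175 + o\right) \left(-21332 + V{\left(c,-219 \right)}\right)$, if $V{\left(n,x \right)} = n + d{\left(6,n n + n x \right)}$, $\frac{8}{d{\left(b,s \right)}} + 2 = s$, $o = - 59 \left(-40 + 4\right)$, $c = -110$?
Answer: $\frac{591850590372}{9047} \approx 6.542 \cdot 10^{7}$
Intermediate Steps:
$o = 2124$ ($o = \left(-59\right) \left(-36\right) = 2124$)
$d{\left(b,s \right)} = \frac{8}{-2 + s}$
$V{\left(n,x \right)} = n + \frac{8}{-2 + n^{2} + n x}$ ($V{\left(n,x \right)} = n + \frac{8}{-2 + \left(n n + n x\right)} = n + \frac{8}{-2 + \left(n^{2} + n x\right)} = n + \frac{8}{-2 + n^{2} + n x}$)
$\left(-5175 + o\right) \left(-21332 + V{\left(c,-219 \right)}\right) = \left(-5175 + 2124\right) \left(-21332 - \left(110 - \frac{8}{-2 - 110 \left(-110 - 219\right)}\right)\right) = - 3051 \left(-21332 - \left(110 - \frac{8}{-2 - -36190}\right)\right) = - 3051 \left(-21332 - \left(110 - \frac{8}{-2 + 36190}\right)\right) = - 3051 \left(-21332 - \left(110 - \frac{8}{36188}\right)\right) = - 3051 \left(-21332 + \left(-110 + 8 \cdot \frac{1}{36188}\right)\right) = - 3051 \left(-21332 + \left(-110 + \frac{2}{9047}\right)\right) = - 3051 \left(-21332 - \frac{995168}{9047}\right) = \left(-3051\right) \left(- \frac{193985772}{9047}\right) = \frac{591850590372}{9047}$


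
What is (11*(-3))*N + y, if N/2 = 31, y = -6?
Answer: -2052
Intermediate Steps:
N = 62 (N = 2*31 = 62)
(11*(-3))*N + y = (11*(-3))*62 - 6 = -33*62 - 6 = -2046 - 6 = -2052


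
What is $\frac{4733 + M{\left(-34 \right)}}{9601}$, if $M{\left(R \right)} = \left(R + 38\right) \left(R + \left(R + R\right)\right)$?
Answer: $\frac{4325}{9601} \approx 0.45047$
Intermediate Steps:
$M{\left(R \right)} = 3 R \left(38 + R\right)$ ($M{\left(R \right)} = \left(38 + R\right) \left(R + 2 R\right) = \left(38 + R\right) 3 R = 3 R \left(38 + R\right)$)
$\frac{4733 + M{\left(-34 \right)}}{9601} = \frac{4733 + 3 \left(-34\right) \left(38 - 34\right)}{9601} = \left(4733 + 3 \left(-34\right) 4\right) \frac{1}{9601} = \left(4733 - 408\right) \frac{1}{9601} = 4325 \cdot \frac{1}{9601} = \frac{4325}{9601}$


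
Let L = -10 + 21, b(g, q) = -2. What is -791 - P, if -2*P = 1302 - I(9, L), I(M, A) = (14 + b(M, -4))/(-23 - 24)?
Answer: -6574/47 ≈ -139.87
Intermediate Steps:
L = 11
I(M, A) = -12/47 (I(M, A) = (14 - 2)/(-23 - 24) = 12/(-47) = 12*(-1/47) = -12/47)
P = -30603/47 (P = -(1302 - 1*(-12/47))/2 = -(1302 + 12/47)/2 = -1/2*61206/47 = -30603/47 ≈ -651.13)
-791 - P = -791 - 1*(-30603/47) = -791 + 30603/47 = -6574/47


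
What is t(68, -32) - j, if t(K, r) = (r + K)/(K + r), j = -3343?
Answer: 3344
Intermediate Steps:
t(K, r) = 1 (t(K, r) = (K + r)/(K + r) = 1)
t(68, -32) - j = 1 - 1*(-3343) = 1 + 3343 = 3344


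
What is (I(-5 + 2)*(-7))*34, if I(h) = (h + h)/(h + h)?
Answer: -238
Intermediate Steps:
I(h) = 1 (I(h) = (2*h)/((2*h)) = (2*h)*(1/(2*h)) = 1)
(I(-5 + 2)*(-7))*34 = (1*(-7))*34 = -7*34 = -238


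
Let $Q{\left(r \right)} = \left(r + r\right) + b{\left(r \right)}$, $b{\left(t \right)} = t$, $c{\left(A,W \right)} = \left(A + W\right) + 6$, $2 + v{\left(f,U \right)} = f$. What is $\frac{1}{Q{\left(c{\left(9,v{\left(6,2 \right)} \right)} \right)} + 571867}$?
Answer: $\frac{1}{571924} \approx 1.7485 \cdot 10^{-6}$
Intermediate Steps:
$v{\left(f,U \right)} = -2 + f$
$c{\left(A,W \right)} = 6 + A + W$
$Q{\left(r \right)} = 3 r$ ($Q{\left(r \right)} = \left(r + r\right) + r = 2 r + r = 3 r$)
$\frac{1}{Q{\left(c{\left(9,v{\left(6,2 \right)} \right)} \right)} + 571867} = \frac{1}{3 \left(6 + 9 + \left(-2 + 6\right)\right) + 571867} = \frac{1}{3 \left(6 + 9 + 4\right) + 571867} = \frac{1}{3 \cdot 19 + 571867} = \frac{1}{57 + 571867} = \frac{1}{571924}$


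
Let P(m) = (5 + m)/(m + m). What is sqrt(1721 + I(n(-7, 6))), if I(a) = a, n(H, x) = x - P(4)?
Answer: sqrt(27614)/4 ≈ 41.544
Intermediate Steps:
P(m) = (5 + m)/(2*m) (P(m) = (5 + m)/((2*m)) = (5 + m)*(1/(2*m)) = (5 + m)/(2*m))
n(H, x) = -9/8 + x (n(H, x) = x - (5 + 4)/(2*4) = x - 9/(2*4) = x - 1*9/8 = x - 9/8 = -9/8 + x)
sqrt(1721 + I(n(-7, 6))) = sqrt(1721 + (-9/8 + 6)) = sqrt(1721 + 39/8) = sqrt(13807/8) = sqrt(27614)/4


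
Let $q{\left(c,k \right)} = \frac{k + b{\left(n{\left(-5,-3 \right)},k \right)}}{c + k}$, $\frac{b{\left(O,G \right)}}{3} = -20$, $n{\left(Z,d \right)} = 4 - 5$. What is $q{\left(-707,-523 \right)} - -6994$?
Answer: $\frac{8603203}{1230} \approx 6994.5$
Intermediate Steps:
$n{\left(Z,d \right)} = -1$ ($n{\left(Z,d \right)} = 4 - 5 = -1$)
$b{\left(O,G \right)} = -60$ ($b{\left(O,G \right)} = 3 \left(-20\right) = -60$)
$q{\left(c,k \right)} = \frac{-60 + k}{c + k}$ ($q{\left(c,k \right)} = \frac{k - 60}{c + k} = \frac{-60 + k}{c + k}$)
$q{\left(-707,-523 \right)} - -6994 = \frac{-60 - 523}{-707 - 523} - -6994 = \frac{1}{-1230} \left(-583\right) + 6994 = \left(- \frac{1}{1230}\right) \left(-583\right) + 6994 = \frac{583}{1230} + 6994 = \frac{8603203}{1230}$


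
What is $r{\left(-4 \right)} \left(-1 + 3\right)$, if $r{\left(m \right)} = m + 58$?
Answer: $108$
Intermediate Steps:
$r{\left(m \right)} = 58 + m$
$r{\left(-4 \right)} \left(-1 + 3\right) = \left(58 - 4\right) \left(-1 + 3\right) = 54 \cdot 2 = 108$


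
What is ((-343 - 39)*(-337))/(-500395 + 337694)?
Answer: -128734/162701 ≈ -0.79123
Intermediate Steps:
((-343 - 39)*(-337))/(-500395 + 337694) = -382*(-337)/(-162701) = 128734*(-1/162701) = -128734/162701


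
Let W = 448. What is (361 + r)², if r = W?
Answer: 654481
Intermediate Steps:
r = 448
(361 + r)² = (361 + 448)² = 809² = 654481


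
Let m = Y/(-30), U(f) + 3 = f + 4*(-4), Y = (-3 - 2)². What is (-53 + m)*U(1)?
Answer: 969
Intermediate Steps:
Y = 25 (Y = (-5)² = 25)
U(f) = -19 + f (U(f) = -3 + (f + 4*(-4)) = -3 + (f - 16) = -3 + (-16 + f) = -19 + f)
m = -⅚ (m = 25/(-30) = 25*(-1/30) = -⅚ ≈ -0.83333)
(-53 + m)*U(1) = (-53 - ⅚)*(-19 + 1) = -323/6*(-18) = 969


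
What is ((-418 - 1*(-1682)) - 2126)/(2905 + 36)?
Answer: -862/2941 ≈ -0.29310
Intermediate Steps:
((-418 - 1*(-1682)) - 2126)/(2905 + 36) = ((-418 + 1682) - 2126)/2941 = (1264 - 2126)*(1/2941) = -862*1/2941 = -862/2941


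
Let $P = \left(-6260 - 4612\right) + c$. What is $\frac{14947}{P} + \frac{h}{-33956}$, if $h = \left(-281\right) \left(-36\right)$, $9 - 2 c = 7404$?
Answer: $- \frac{327462697}{247360971} \approx -1.3238$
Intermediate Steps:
$c = - \frac{7395}{2}$ ($c = \frac{9}{2} - 3702 = - \frac{7395}{2} \approx -3697.5$)
$h = 10116$
$P = - \frac{29139}{2}$ ($P = \left(-6260 - 4612\right) - \frac{7395}{2} = -10872 - \frac{7395}{2} = - \frac{29139}{2} \approx -14570.0$)
$\frac{14947}{P} + \frac{h}{-33956} = \frac{14947}{- \frac{29139}{2}} + \frac{10116}{-33956} = 14947 \left(- \frac{2}{29139}\right) + 10116 \left(- \frac{1}{33956}\right) = - \frac{29894}{29139} - \frac{2529}{8489} = - \frac{327462697}{247360971}$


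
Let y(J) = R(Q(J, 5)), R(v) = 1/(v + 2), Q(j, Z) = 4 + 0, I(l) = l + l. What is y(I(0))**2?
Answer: 1/36 ≈ 0.027778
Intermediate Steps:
I(l) = 2*l
Q(j, Z) = 4
R(v) = 1/(2 + v)
y(J) = 1/6 (y(J) = 1/(2 + 4) = 1/6)
y(I(0))**2 = (1/6)**2 = 1/36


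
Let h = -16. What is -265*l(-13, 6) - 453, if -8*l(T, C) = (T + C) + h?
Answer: -9719/8 ≈ -1214.9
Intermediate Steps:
l(T, C) = 2 - C/8 - T/8 (l(T, C) = -((T + C) - 16)/8 = -((C + T) - 16)/8 = -(-16 + C + T)/8 = 2 - C/8 - T/8)
-265*l(-13, 6) - 453 = -265*(2 - ⅛*6 - ⅛*(-13)) - 453 = -265*(2 - ¾ + 13/8) - 453 = -265*23/8 - 453 = -6095/8 - 453 = -9719/8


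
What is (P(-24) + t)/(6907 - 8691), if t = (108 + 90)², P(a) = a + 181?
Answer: -39361/1784 ≈ -22.063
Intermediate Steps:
P(a) = 181 + a
t = 39204 (t = 198² = 39204)
(P(-24) + t)/(6907 - 8691) = ((181 - 24) + 39204)/(6907 - 8691) = (157 + 39204)/(-1784) = 39361*(-1/1784) = -39361/1784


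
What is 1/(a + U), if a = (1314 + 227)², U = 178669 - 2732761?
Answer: -1/179411 ≈ -5.5738e-6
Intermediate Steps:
U = -2554092
a = 2374681 (a = 1541² = 2374681)
1/(a + U) = 1/(2374681 - 2554092) = 1/(-179411) = -1/179411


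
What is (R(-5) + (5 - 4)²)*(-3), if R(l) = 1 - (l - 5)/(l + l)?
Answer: -3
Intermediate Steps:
R(l) = 1 - (-5 + l)/(2*l)
(R(-5) + (5 - 4)²)*(-3) = ((½)*(5 - 5)/(-5) + (5 - 4)²)*(-3) = ((½)*(-⅕)*0 + 1²)*(-3) = (0 + 1)*(-3) = 1*(-3) = -3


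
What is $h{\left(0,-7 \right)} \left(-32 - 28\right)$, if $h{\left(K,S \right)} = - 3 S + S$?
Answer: $-840$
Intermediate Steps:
$h{\left(K,S \right)} = - 2 S$
$h{\left(0,-7 \right)} \left(-32 - 28\right) = \left(-2\right) \left(-7\right) \left(-32 - 28\right) = 14 \left(-60\right) = -840$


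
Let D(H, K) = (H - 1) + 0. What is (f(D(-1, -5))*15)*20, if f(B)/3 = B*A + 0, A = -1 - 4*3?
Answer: 23400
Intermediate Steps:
A = -13 (A = -1 - 12 = -13)
D(H, K) = -1 + H (D(H, K) = (-1 + H) + 0 = -1 + H)
f(B) = -39*B (f(B) = 3*(B*(-13) + 0) = 3*(-13*B + 0) = 3*(-13*B) = -39*B)
(f(D(-1, -5))*15)*20 = (-39*(-1 - 1)*15)*20 = (-39*(-2)*15)*20 = (78*15)*20 = 1170*20 = 23400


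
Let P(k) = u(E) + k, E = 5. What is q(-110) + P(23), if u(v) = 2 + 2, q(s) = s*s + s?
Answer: 12017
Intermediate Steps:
q(s) = s + s² (q(s) = s² + s = s + s²)
u(v) = 4
P(k) = 4 + k
q(-110) + P(23) = -110*(1 - 110) + (4 + 23) = -110*(-109) + 27 = 11990 + 27 = 12017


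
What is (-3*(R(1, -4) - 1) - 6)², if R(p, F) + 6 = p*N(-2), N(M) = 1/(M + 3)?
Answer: 144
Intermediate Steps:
N(M) = 1/(3 + M)
R(p, F) = -6 + p (R(p, F) = -6 + p/(3 - 2) = -6 + p/1 = -6 + p*1 = -6 + p)
(-3*(R(1, -4) - 1) - 6)² = (-3*((-6 + 1) - 1) - 6)² = (-3*(-5 - 1) - 6)² = (-3*(-6) - 6)² = (18 - 6)² = 12² = 144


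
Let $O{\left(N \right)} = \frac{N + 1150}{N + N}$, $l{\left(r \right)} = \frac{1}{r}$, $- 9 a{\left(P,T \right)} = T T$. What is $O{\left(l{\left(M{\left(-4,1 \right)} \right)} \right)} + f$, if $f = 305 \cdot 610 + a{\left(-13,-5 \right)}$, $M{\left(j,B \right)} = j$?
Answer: $\frac{3307459}{18} \approx 1.8375 \cdot 10^{5}$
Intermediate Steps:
$a{\left(P,T \right)} = - \frac{T^{2}}{9}$ ($a{\left(P,T \right)} = - \frac{T T}{9} = - \frac{T^{2}}{9}$)
$O{\left(N \right)} = \frac{1150 + N}{2 N}$
$f = \frac{1674425}{9}$ ($f = 305 \cdot 610 - \frac{\left(-5\right)^{2}}{9} = 186050 - \frac{25}{9} = \frac{1674425}{9} \approx 1.8605 \cdot 10^{5}$)
$O{\left(l{\left(M{\left(-4,1 \right)} \right)} \right)} + f = \frac{1150 + \frac{1}{-4}}{2 \frac{1}{-4}} + \frac{1674425}{9} = \frac{1150 - \frac{1}{4}}{2 \left(- \frac{1}{4}\right)} + \frac{1674425}{9} = \frac{1}{2} \left(-4\right) \frac{4599}{4} + \frac{1674425}{9} = - \frac{4599}{2} + \frac{1674425}{9} = \frac{3307459}{18}$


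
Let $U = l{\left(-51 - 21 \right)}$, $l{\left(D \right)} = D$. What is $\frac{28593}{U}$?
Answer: $- \frac{3177}{8} \approx -397.13$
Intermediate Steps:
$U = -72$ ($U = -51 - 21 = -72$)
$\frac{28593}{U} = \frac{28593}{-72} = 28593 \left(- \frac{1}{72}\right) = - \frac{3177}{8}$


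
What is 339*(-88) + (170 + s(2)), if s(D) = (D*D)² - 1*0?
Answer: -29646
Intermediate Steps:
s(D) = D⁴ (s(D) = (D²)² + 0 = D⁴ + 0 = D⁴)
339*(-88) + (170 + s(2)) = 339*(-88) + (170 + 2⁴) = -29832 + (170 + 16) = -29832 + 186 = -29646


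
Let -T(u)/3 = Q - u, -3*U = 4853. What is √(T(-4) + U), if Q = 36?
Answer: I*√15639/3 ≈ 41.685*I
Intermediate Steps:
U = -4853/3 (U = -⅓*4853 = -4853/3 ≈ -1617.7)
T(u) = -108 + 3*u (T(u) = -3*(36 - u) = -108 + 3*u)
√(T(-4) + U) = √((-108 + 3*(-4)) - 4853/3) = √((-108 - 12) - 4853/3) = √(-120 - 4853/3) = √(-5213/3) = I*√15639/3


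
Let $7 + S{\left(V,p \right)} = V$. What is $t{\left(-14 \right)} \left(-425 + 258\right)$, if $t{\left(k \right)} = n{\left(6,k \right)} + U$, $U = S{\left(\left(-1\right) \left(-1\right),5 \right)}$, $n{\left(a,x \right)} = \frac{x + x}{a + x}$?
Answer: $\frac{835}{2} \approx 417.5$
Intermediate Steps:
$n{\left(a,x \right)} = \frac{2 x}{a + x}$
$S{\left(V,p \right)} = -7 + V$
$U = -6$ ($U = -7 - -1 = -7 + 1 = -6$)
$t{\left(k \right)} = -6 + \frac{2 k}{6 + k}$ ($t{\left(k \right)} = \frac{2 k}{6 + k} - 6 = -6 + \frac{2 k}{6 + k}$)
$t{\left(-14 \right)} \left(-425 + 258\right) = \frac{4 \left(-9 - -14\right)}{6 - 14} \left(-425 + 258\right) = \frac{4 \left(-9 + 14\right)}{-8} \left(-167\right) = 4 \left(- \frac{1}{8}\right) 5 \left(-167\right) = \left(- \frac{5}{2}\right) \left(-167\right) = \frac{835}{2}$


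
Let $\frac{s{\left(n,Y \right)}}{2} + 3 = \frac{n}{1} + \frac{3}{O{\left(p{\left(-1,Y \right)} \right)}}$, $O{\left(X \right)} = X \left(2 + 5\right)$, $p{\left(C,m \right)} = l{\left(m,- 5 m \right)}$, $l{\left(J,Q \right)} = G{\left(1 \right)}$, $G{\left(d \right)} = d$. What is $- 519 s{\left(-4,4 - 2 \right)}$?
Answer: $\frac{47748}{7} \approx 6821.1$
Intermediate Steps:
$l{\left(J,Q \right)} = 1$
$p{\left(C,m \right)} = 1$
$O{\left(X \right)} = 7 X$ ($O{\left(X \right)} = X 7 = 7 X$)
$s{\left(n,Y \right)} = - \frac{36}{7} + 2 n$ ($s{\left(n,Y \right)} = -6 + 2 \left(\frac{n}{1} + \frac{3}{7 \cdot 1}\right) = -6 + 2 \left(n 1 + \frac{3}{7}\right) = -6 + 2 \left(n + 3 \cdot \frac{1}{7}\right) = -6 + 2 \left(n + \frac{3}{7}\right) = -6 + 2 \left(\frac{3}{7} + n\right) = -6 + \left(\frac{6}{7} + 2 n\right) = - \frac{36}{7} + 2 n$)
$- 519 s{\left(-4,4 - 2 \right)} = - 519 \left(- \frac{36}{7} + 2 \left(-4\right)\right) = - 519 \left(- \frac{36}{7} - 8\right) = \left(-519\right) \left(- \frac{92}{7}\right) = \frac{47748}{7}$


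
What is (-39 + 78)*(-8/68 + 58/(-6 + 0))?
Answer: -6487/17 ≈ -381.59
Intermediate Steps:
(-39 + 78)*(-8/68 + 58/(-6 + 0)) = 39*(-8*1/68 + 58/(-6)) = 39*(-2/17 + 58*(-⅙)) = 39*(-2/17 - 29/3) = 39*(-499/51) = -6487/17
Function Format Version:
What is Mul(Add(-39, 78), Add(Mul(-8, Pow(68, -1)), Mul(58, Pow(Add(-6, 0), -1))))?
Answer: Rational(-6487, 17) ≈ -381.59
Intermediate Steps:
Mul(Add(-39, 78), Add(Mul(-8, Pow(68, -1)), Mul(58, Pow(Add(-6, 0), -1)))) = Mul(39, Add(Mul(-8, Rational(1, 68)), Mul(58, Pow(-6, -1)))) = Mul(39, Add(Rational(-2, 17), Mul(58, Rational(-1, 6)))) = Mul(39, Add(Rational(-2, 17), Rational(-29, 3))) = Mul(39, Rational(-499, 51)) = Rational(-6487, 17)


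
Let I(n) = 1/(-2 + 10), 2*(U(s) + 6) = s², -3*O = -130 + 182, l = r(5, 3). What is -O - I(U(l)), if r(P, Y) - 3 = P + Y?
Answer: 413/24 ≈ 17.208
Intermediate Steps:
r(P, Y) = 3 + P + Y (r(P, Y) = 3 + (P + Y) = 3 + P + Y)
l = 11 (l = 3 + 5 + 3 = 11)
O = -52/3 (O = -(-130 + 182)/3 = -⅓*52 = -52/3 ≈ -17.333)
U(s) = -6 + s²/2
I(n) = ⅛ (I(n) = 1/8 = ⅛)
-O - I(U(l)) = -1*(-52/3) - 1*⅛ = 52/3 - ⅛ = 413/24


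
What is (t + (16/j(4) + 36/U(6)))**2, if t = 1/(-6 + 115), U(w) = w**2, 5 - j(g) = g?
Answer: 3437316/11881 ≈ 289.31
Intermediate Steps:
j(g) = 5 - g
t = 1/109 ≈ 0.0091743
(t + (16/j(4) + 36/U(6)))**2 = (1/109 + (16/(5 - 1*4) + 36/(6**2)))**2 = (1/109 + (16/(5 - 4) + 36/36))**2 = (1/109 + (16/1 + 36*(1/36)))**2 = (1/109 + (16*1 + 1))**2 = (1/109 + (16 + 1))**2 = (1/109 + 17)**2 = (1854/109)**2 = 3437316/11881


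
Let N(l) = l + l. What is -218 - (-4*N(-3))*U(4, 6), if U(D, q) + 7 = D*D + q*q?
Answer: -1298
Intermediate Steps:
N(l) = 2*l
U(D, q) = -7 + D² + q² (U(D, q) = -7 + (D*D + q*q) = -7 + (D² + q²) = -7 + D² + q²)
-218 - (-4*N(-3))*U(4, 6) = -218 - (-8*(-3))*(-7 + 4² + 6²) = -218 - (-4*(-6))*(-7 + 16 + 36) = -218 - 24*45 = -218 - 1*1080 = -218 - 1080 = -1298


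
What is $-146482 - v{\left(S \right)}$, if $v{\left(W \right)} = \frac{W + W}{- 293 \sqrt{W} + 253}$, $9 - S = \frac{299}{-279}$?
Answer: $- \frac{32720734512418}{223377179} + \frac{1646660 \sqrt{87110}}{20774077647} \approx -1.4648 \cdot 10^{5}$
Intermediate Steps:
$S = \frac{2810}{279}$ ($S = 9 - \frac{299}{-279} = 9 - 299 \left(- \frac{1}{279}\right) = 9 - - \frac{299}{279} = 9 + \frac{299}{279} = \frac{2810}{279} \approx 10.072$)
$v{\left(W \right)} = \frac{2 W}{253 - 293 \sqrt{W}}$
$-146482 - v{\left(S \right)} = -146482 - \left(-2\right) \frac{2810}{279} \frac{1}{-253 + 293 \sqrt{\frac{2810}{279}}} = -146482 - \left(-2\right) \frac{2810}{279} \frac{1}{-253 + 293 \frac{\sqrt{87110}}{93}} = -146482 - \left(-2\right) \frac{2810}{279} \frac{1}{-253 + \frac{293 \sqrt{87110}}{93}} = -146482 - - \frac{5620}{279 \left(-253 + \frac{293 \sqrt{87110}}{93}\right)} = -146482 + \frac{5620}{279 \left(-253 + \frac{293 \sqrt{87110}}{93}\right)}$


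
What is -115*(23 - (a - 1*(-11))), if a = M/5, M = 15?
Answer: -1035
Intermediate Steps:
a = 3 (a = 15/5 = 15*(1/5) = 3)
-115*(23 - (a - 1*(-11))) = -115*(23 - (3 - 1*(-11))) = -115*(23 - (3 + 11)) = -115*(23 - 1*14) = -115*(23 - 14) = -115*9 = -1035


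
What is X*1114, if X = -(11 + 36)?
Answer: -52358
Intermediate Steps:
X = -47 (X = -1*47 = -47)
X*1114 = -47*1114 = -52358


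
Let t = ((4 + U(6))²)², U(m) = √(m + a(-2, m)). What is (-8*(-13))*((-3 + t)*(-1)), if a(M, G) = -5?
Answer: -64688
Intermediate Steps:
U(m) = √(-5 + m) (U(m) = √(m - 5) = √(-5 + m))
t = 625 (t = ((4 + √(-5 + 6))²)² = ((4 + √1)²)² = ((4 + 1)²)² = (5²)² = 25² = 625)
(-8*(-13))*((-3 + t)*(-1)) = (-8*(-13))*((-3 + 625)*(-1)) = 104*(622*(-1)) = 104*(-622) = -64688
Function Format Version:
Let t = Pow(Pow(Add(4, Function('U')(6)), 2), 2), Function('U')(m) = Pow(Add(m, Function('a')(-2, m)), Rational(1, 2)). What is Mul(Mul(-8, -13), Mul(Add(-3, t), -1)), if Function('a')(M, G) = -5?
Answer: -64688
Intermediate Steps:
Function('U')(m) = Pow(Add(-5, m), Rational(1, 2)) (Function('U')(m) = Pow(Add(m, -5), Rational(1, 2)) = Pow(Add(-5, m), Rational(1, 2)))
t = 625 (t = Pow(Pow(Add(4, Pow(Add(-5, 6), Rational(1, 2))), 2), 2) = Pow(Pow(Add(4, Pow(1, Rational(1, 2))), 2), 2) = Pow(Pow(Add(4, 1), 2), 2) = Pow(Pow(5, 2), 2) = Pow(25, 2) = 625)
Mul(Mul(-8, -13), Mul(Add(-3, t), -1)) = Mul(Mul(-8, -13), Mul(Add(-3, 625), -1)) = Mul(104, Mul(622, -1)) = Mul(104, -622) = -64688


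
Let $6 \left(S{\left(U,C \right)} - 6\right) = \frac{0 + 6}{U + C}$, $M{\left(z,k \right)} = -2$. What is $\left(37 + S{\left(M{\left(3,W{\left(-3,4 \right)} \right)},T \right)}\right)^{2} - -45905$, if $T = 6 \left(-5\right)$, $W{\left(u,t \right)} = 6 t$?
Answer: $\frac{48897345}{1024} \approx 47751.0$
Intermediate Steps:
$T = -30$
$S{\left(U,C \right)} = 6 + \frac{1}{C + U}$ ($S{\left(U,C \right)} = 6 + \frac{\left(0 + 6\right) \frac{1}{U + C}}{6} = 6 + \frac{6 \frac{1}{C + U}}{6} = 6 + \frac{1}{C + U}$)
$\left(37 + S{\left(M{\left(3,W{\left(-3,4 \right)} \right)},T \right)}\right)^{2} - -45905 = \left(37 + \frac{1 + 6 \left(-30\right) + 6 \left(-2\right)}{-30 - 2}\right)^{2} - -45905 = \left(37 + \frac{1 - 180 - 12}{-32}\right)^{2} + 45905 = \left(37 - - \frac{191}{32}\right)^{2} + 45905 = \left(37 + \frac{191}{32}\right)^{2} + 45905 = \left(\frac{1375}{32}\right)^{2} + 45905 = \frac{1890625}{1024} + 45905 = \frac{48897345}{1024}$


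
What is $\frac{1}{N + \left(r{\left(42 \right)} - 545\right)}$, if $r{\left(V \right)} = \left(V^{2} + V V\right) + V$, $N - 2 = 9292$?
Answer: $\frac{1}{12319} \approx 8.1175 \cdot 10^{-5}$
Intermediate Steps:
$N = 9294$ ($N = 2 + 9292 = 9294$)
$r{\left(V \right)} = V + 2 V^{2}$ ($r{\left(V \right)} = \left(V^{2} + V^{2}\right) + V = 2 V^{2} + V = V + 2 V^{2}$)
$\frac{1}{N + \left(r{\left(42 \right)} - 545\right)} = \frac{1}{9294 + \left(42 \left(1 + 2 \cdot 42\right) - 545\right)} = \frac{1}{9294 - \left(545 - 42 \left(1 + 84\right)\right)} = \frac{1}{9294 + \left(42 \cdot 85 - 545\right)} = \frac{1}{9294 + \left(3570 - 545\right)} = \frac{1}{9294 + 3025} = \frac{1}{12319}$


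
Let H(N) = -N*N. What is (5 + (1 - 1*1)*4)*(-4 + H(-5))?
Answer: -145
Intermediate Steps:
H(N) = -N²
(5 + (1 - 1*1)*4)*(-4 + H(-5)) = (5 + (1 - 1*1)*4)*(-4 - 1*(-5)²) = (5 + (1 - 1)*4)*(-4 - 1*25) = (5 + 0*4)*(-4 - 25) = (5 + 0)*(-29) = 5*(-29) = -145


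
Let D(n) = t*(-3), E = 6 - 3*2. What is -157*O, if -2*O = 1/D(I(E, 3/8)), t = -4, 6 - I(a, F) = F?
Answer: 157/24 ≈ 6.5417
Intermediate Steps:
E = 0 (E = 6 - 6 = 0)
I(a, F) = 6 - F
D(n) = 12 (D(n) = -4*(-3) = 12)
O = -1/24 (O = -½/12 = -½*1/12 = -1/24 ≈ -0.041667)
-157*O = -157*(-1/24) = 157/24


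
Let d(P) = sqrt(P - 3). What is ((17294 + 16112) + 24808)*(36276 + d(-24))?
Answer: 2111771064 + 174642*I*sqrt(3) ≈ 2.1118e+9 + 3.0249e+5*I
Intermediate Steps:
d(P) = sqrt(-3 + P)
((17294 + 16112) + 24808)*(36276 + d(-24)) = ((17294 + 16112) + 24808)*(36276 + sqrt(-3 - 24)) = (33406 + 24808)*(36276 + sqrt(-27)) = 58214*(36276 + 3*I*sqrt(3)) = 2111771064 + 174642*I*sqrt(3)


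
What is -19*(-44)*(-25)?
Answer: -20900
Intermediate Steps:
-19*(-44)*(-25) = 836*(-25) = -20900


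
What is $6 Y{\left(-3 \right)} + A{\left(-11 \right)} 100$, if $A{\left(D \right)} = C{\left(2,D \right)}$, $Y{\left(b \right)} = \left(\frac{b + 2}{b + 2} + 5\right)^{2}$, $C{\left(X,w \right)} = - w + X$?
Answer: $1516$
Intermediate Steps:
$C{\left(X,w \right)} = X - w$
$Y{\left(b \right)} = 36$ ($Y{\left(b \right)} = \left(\frac{2 + b}{2 + b} + 5\right)^{2} = \left(1 + 5\right)^{2} = 6^{2} = 36$)
$A{\left(D \right)} = 2 - D$
$6 Y{\left(-3 \right)} + A{\left(-11 \right)} 100 = 6 \cdot 36 + \left(2 - -11\right) 100 = 216 + \left(2 + 11\right) 100 = 216 + 13 \cdot 100 = 216 + 1300 = 1516$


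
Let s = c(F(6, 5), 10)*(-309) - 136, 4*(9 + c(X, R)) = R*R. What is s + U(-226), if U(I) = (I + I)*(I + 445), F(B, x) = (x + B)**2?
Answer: -104068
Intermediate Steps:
F(B, x) = (B + x)**2
c(X, R) = -9 + R**2/4 (c(X, R) = -9 + (R*R)/4 = -9 + R**2/4)
U(I) = 2*I*(445 + I) (U(I) = (2*I)*(445 + I) = 2*I*(445 + I))
s = -5080 (s = (-9 + (1/4)*10**2)*(-309) - 136 = (-9 + (1/4)*100)*(-309) - 136 = (-9 + 25)*(-309) - 136 = 16*(-309) - 136 = -4944 - 136 = -5080)
s + U(-226) = -5080 + 2*(-226)*(445 - 226) = -5080 + 2*(-226)*219 = -5080 - 98988 = -104068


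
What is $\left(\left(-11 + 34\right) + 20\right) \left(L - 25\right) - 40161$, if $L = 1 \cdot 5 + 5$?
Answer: $-40806$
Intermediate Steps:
$L = 10$ ($L = 5 + 5 = 10$)
$\left(\left(-11 + 34\right) + 20\right) \left(L - 25\right) - 40161 = \left(\left(-11 + 34\right) + 20\right) \left(10 - 25\right) - 40161 = \left(23 + 20\right) \left(-15\right) - 40161 = 43 \left(-15\right) - 40161 = -645 - 40161 = -40806$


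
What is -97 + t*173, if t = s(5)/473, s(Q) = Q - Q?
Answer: -97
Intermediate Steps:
s(Q) = 0
t = 0 (t = 0/473 = 0*(1/473) = 0)
-97 + t*173 = -97 + 0*173 = -97 + 0 = -97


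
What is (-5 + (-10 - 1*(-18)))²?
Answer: 9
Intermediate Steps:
(-5 + (-10 - 1*(-18)))² = (-5 + (-10 + 18))² = (-5 + 8)² = 3² = 9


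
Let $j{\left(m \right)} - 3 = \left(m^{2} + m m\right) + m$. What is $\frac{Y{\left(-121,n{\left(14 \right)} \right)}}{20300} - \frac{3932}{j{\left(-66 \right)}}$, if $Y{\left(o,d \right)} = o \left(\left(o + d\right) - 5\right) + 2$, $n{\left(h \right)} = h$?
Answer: $\frac{18704473}{87787350} \approx 0.21307$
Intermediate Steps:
$Y{\left(o,d \right)} = 2 + o \left(-5 + d + o\right)$ ($Y{\left(o,d \right)} = o \left(\left(d + o\right) - 5\right) + 2 = o \left(-5 + d + o\right) + 2 = 2 + o \left(-5 + d + o\right)$)
$j{\left(m \right)} = 3 + m + 2 m^{2}$ ($j{\left(m \right)} = 3 + \left(\left(m^{2} + m m\right) + m\right) = 3 + \left(\left(m^{2} + m^{2}\right) + m\right) = 3 + \left(2 m^{2} + m\right) = 3 + \left(m + 2 m^{2}\right) = 3 + m + 2 m^{2}$)
$\frac{Y{\left(-121,n{\left(14 \right)} \right)}}{20300} - \frac{3932}{j{\left(-66 \right)}} = \frac{2 + \left(-121\right)^{2} - -605 + 14 \left(-121\right)}{20300} - \frac{3932}{3 - 66 + 2 \left(-66\right)^{2}} = \left(2 + 14641 + 605 - 1694\right) \frac{1}{20300} - \frac{3932}{3 - 66 + 2 \cdot 4356} = 13554 \cdot \frac{1}{20300} - \frac{3932}{3 - 66 + 8712} = \frac{6777}{10150} - \frac{3932}{8649} = \frac{18704473}{87787350}$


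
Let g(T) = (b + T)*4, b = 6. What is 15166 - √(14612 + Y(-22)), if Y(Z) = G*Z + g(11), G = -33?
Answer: 15166 - √15406 ≈ 15042.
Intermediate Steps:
g(T) = 24 + 4*T (g(T) = (6 + T)*4 = 24 + 4*T)
Y(Z) = 68 - 33*Z (Y(Z) = -33*Z + (24 + 4*11) = -33*Z + (24 + 44) = -33*Z + 68 = 68 - 33*Z)
15166 - √(14612 + Y(-22)) = 15166 - √(14612 + (68 - 33*(-22))) = 15166 - √(14612 + (68 + 726)) = 15166 - √(14612 + 794) = 15166 - √15406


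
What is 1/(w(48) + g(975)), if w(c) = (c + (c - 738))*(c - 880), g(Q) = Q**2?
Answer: 1/1484769 ≈ 6.7351e-7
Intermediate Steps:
w(c) = (-880 + c)*(-738 + 2*c) (w(c) = (c + (-738 + c))*(-880 + c) = (-738 + 2*c)*(-880 + c) = (-880 + c)*(-738 + 2*c))
1/(w(48) + g(975)) = 1/((649440 - 2498*48 + 2*48**2) + 975**2) = 1/((649440 - 119904 + 2*2304) + 950625) = 1/((649440 - 119904 + 4608) + 950625) = 1/(534144 + 950625) = 1/1484769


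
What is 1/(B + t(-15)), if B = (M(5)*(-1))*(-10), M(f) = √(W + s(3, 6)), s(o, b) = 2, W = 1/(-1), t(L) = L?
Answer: -⅕ ≈ -0.20000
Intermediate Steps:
W = -1
M(f) = 1 (M(f) = √(-1 + 2) = √1 = 1)
B = 10 (B = (1*(-1))*(-10) = -1*(-10) = 10)
1/(B + t(-15)) = 1/(10 - 15) = 1/(-5) = -⅕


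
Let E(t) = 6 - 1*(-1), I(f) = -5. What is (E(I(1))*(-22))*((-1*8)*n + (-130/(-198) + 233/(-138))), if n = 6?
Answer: 1563037/207 ≈ 7550.9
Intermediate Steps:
E(t) = 7 (E(t) = 6 + 1 = 7)
(E(I(1))*(-22))*((-1*8)*n + (-130/(-198) + 233/(-138))) = (7*(-22))*(-1*8*6 + (-130/(-198) + 233/(-138))) = -154*(-8*6 + (-130*(-1/198) + 233*(-1/138))) = -154*(-48 + (65/99 - 233/138)) = -154*(-48 - 4699/4554) = -154*(-223291/4554) = 1563037/207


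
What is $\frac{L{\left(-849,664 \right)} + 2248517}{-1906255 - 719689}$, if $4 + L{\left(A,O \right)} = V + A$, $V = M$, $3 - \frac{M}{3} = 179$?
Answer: $- \frac{280892}{328243} \approx -0.85574$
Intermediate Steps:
$M = -528$ ($M = 9 - 537 = -528$)
$V = -528$
$L{\left(A,O \right)} = -532 + A$ ($L{\left(A,O \right)} = -4 + \left(-528 + A\right) = -532 + A$)
$\frac{L{\left(-849,664 \right)} + 2248517}{-1906255 - 719689} = \frac{\left(-532 - 849\right) + 2248517}{-1906255 - 719689} = \frac{-1381 + 2248517}{-2625944} = 2247136 \left(- \frac{1}{2625944}\right) = - \frac{280892}{328243}$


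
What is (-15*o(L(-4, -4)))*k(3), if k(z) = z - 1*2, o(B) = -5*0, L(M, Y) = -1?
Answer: 0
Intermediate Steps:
o(B) = 0
k(z) = -2 + z (k(z) = z - 2 = -2 + z)
(-15*o(L(-4, -4)))*k(3) = (-15*0)*(-2 + 3) = 0*1 = 0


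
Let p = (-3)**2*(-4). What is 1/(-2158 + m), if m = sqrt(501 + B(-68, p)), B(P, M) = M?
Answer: -2158/4656499 - sqrt(465)/4656499 ≈ -0.00046807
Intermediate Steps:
p = -36 (p = 9*(-4) = -36)
m = sqrt(465) (m = sqrt(501 - 36) = sqrt(465) ≈ 21.564)
1/(-2158 + m) = 1/(-2158 + sqrt(465))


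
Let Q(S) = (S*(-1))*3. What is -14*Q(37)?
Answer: 1554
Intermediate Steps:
Q(S) = -3*S (Q(S) = -S*3 = -3*S)
-14*Q(37) = -(-42)*37 = -14*(-111) = 1554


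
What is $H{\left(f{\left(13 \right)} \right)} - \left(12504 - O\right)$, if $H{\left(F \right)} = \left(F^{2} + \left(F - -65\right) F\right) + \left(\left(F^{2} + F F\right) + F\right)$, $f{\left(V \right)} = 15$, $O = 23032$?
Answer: $12418$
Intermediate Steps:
$H{\left(F \right)} = F + 3 F^{2} + F \left(65 + F\right)$ ($H{\left(F \right)} = \left(F^{2} + \left(F + 65\right) F\right) + \left(\left(F^{2} + F^{2}\right) + F\right) = \left(F^{2} + \left(65 + F\right) F\right) + \left(2 F^{2} + F\right) = \left(F^{2} + F \left(65 + F\right)\right) + \left(F + 2 F^{2}\right) = F + 3 F^{2} + F \left(65 + F\right)$)
$H{\left(f{\left(13 \right)} \right)} - \left(12504 - O\right) = 2 \cdot 15 \left(33 + 2 \cdot 15\right) - \left(12504 - 23032\right) = 2 \cdot 15 \left(33 + 30\right) - \left(12504 - 23032\right) = 2 \cdot 15 \cdot 63 - -10528 = 1890 + 10528 = 12418$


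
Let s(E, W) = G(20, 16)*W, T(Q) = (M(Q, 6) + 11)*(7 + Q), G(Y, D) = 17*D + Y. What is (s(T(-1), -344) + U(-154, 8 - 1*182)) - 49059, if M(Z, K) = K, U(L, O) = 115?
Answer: -149392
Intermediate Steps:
G(Y, D) = Y + 17*D
T(Q) = 119 + 17*Q (T(Q) = (6 + 11)*(7 + Q) = 17*(7 + Q) = 119 + 17*Q)
s(E, W) = 292*W (s(E, W) = (20 + 17*16)*W = (20 + 272)*W = 292*W)
(s(T(-1), -344) + U(-154, 8 - 1*182)) - 49059 = (292*(-344) + 115) - 49059 = (-100448 + 115) - 49059 = -100333 - 49059 = -149392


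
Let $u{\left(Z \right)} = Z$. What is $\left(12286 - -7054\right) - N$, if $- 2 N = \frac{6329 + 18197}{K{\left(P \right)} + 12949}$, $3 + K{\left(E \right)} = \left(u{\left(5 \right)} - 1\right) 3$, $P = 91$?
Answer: $\frac{250619983}{12958} \approx 19341.0$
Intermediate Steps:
$K{\left(E \right)} = 9$ ($K{\left(E \right)} = -3 + \left(5 - 1\right) 3 = -3 + 4 \cdot 3 = -3 + 12 = 9$)
$N = - \frac{12263}{12958}$ ($N = - \frac{\left(6329 + 18197\right) \frac{1}{9 + 12949}}{2} = - \frac{24526 \cdot \frac{1}{12958}}{2} = \left(- \frac{1}{2}\right) \frac{12263}{6479} = - \frac{12263}{12958} \approx -0.94637$)
$\left(12286 - -7054\right) - N = \left(12286 - -7054\right) - - \frac{12263}{12958} = \left(12286 + 7054\right) + \frac{12263}{12958} = 19340 + \frac{12263}{12958} = \frac{250619983}{12958}$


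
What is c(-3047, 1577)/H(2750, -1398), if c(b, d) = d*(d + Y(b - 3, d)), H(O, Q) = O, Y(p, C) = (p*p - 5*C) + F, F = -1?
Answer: 14660093207/2750 ≈ 5.3309e+6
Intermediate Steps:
Y(p, C) = -1 + p² - 5*C (Y(p, C) = (p*p - 5*C) - 1 = (p² - 5*C) - 1 = -1 + p² - 5*C)
c(b, d) = d*(-1 + (-3 + b)² - 4*d) (c(b, d) = d*(d + (-1 + (b - 3)² - 5*d)) = d*(d + (-1 + (-3 + b)² - 5*d)) = d*(-1 + (-3 + b)² - 4*d))
c(-3047, 1577)/H(2750, -1398) = -1*1577*(1 - (-3 - 3047)² + 4*1577)/2750 = -1*1577*(1 - 1*(-3050)² + 6308)*(1/2750) = -1*1577*(1 - 1*9302500 + 6308)*(1/2750) = -1*1577*(1 - 9302500 + 6308)*(1/2750) = -1*1577*(-9296191)*(1/2750) = 14660093207*(1/2750) = 14660093207/2750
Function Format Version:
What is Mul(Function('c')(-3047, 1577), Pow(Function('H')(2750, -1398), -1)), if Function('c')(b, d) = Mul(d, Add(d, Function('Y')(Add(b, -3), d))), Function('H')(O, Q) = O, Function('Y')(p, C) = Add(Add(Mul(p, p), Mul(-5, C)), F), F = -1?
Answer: Rational(14660093207, 2750) ≈ 5.3309e+6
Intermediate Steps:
Function('Y')(p, C) = Add(-1, Pow(p, 2), Mul(-5, C)) (Function('Y')(p, C) = Add(Add(Mul(p, p), Mul(-5, C)), -1) = Add(Add(Pow(p, 2), Mul(-5, C)), -1) = Add(-1, Pow(p, 2), Mul(-5, C)))
Function('c')(b, d) = Mul(d, Add(-1, Pow(Add(-3, b), 2), Mul(-4, d))) (Function('c')(b, d) = Mul(d, Add(d, Add(-1, Pow(Add(b, -3), 2), Mul(-5, d)))) = Mul(d, Add(d, Add(-1, Pow(Add(-3, b), 2), Mul(-5, d)))) = Mul(d, Add(-1, Pow(Add(-3, b), 2), Mul(-4, d))))
Mul(Function('c')(-3047, 1577), Pow(Function('H')(2750, -1398), -1)) = Mul(Mul(-1, 1577, Add(1, Mul(-1, Pow(Add(-3, -3047), 2)), Mul(4, 1577))), Pow(2750, -1)) = Mul(Mul(-1, 1577, Add(1, Mul(-1, Pow(-3050, 2)), 6308)), Rational(1, 2750)) = Mul(Mul(-1, 1577, Add(1, Mul(-1, 9302500), 6308)), Rational(1, 2750)) = Mul(Mul(-1, 1577, Add(1, -9302500, 6308)), Rational(1, 2750)) = Mul(Mul(-1, 1577, -9296191), Rational(1, 2750)) = Mul(14660093207, Rational(1, 2750)) = Rational(14660093207, 2750)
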